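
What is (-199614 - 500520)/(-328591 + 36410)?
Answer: 700134/292181 ≈ 2.3962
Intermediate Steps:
(-199614 - 500520)/(-328591 + 36410) = -700134/(-292181) = -700134*(-1/292181) = 700134/292181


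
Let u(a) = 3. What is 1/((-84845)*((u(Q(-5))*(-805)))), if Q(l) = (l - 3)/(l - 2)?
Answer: 1/204900675 ≈ 4.8804e-9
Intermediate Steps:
Q(l) = (-3 + l)/(-2 + l)
1/((-84845)*((u(Q(-5))*(-805)))) = 1/((-84845)*((3*(-805)))) = -1/84845/(-2415) = -1/84845*(-1/2415) = 1/204900675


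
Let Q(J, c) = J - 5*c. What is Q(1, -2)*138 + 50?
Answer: 1568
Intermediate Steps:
Q(1, -2)*138 + 50 = (1 - 5*(-2))*138 + 50 = (1 + 10)*138 + 50 = 11*138 + 50 = 1518 + 50 = 1568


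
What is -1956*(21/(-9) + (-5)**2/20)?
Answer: 2119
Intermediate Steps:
-1956*(21/(-9) + (-5)**2/20) = -1956*(21*(-1/9) + 25*(1/20)) = -1956*(-7/3 + 5/4) = -1956*(-13/12) = 2119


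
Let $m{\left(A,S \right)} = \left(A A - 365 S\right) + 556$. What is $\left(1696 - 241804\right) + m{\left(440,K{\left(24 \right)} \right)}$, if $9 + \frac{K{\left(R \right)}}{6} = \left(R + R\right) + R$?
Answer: $-183922$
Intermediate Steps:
$K{\left(R \right)} = -54 + 18 R$ ($K{\left(R \right)} = -54 + 6 \left(\left(R + R\right) + R\right) = -54 + 6 \left(2 R + R\right) = -54 + 6 \cdot 3 R = -54 + 18 R$)
$m{\left(A,S \right)} = 556 + A^{2} - 365 S$ ($m{\left(A,S \right)} = \left(A^{2} - 365 S\right) + 556 = 556 + A^{2} - 365 S$)
$\left(1696 - 241804\right) + m{\left(440,K{\left(24 \right)} \right)} = \left(1696 - 241804\right) + \left(556 + 440^{2} - 365 \left(-54 + 18 \cdot 24\right)\right) = -240108 + \left(556 + 193600 - 365 \left(-54 + 432\right)\right) = -240108 + \left(556 + 193600 - 137970\right) = -240108 + 56186 = -183922$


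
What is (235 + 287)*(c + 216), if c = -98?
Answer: 61596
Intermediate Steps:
(235 + 287)*(c + 216) = (235 + 287)*(-98 + 216) = 522*118 = 61596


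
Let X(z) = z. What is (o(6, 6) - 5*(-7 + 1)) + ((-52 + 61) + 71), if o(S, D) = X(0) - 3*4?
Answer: 98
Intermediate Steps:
o(S, D) = -12 (o(S, D) = 0 - 3*4 = 0 - 12 = -12)
(o(6, 6) - 5*(-7 + 1)) + ((-52 + 61) + 71) = (-12 - 5*(-7 + 1)) + ((-52 + 61) + 71) = (-12 - 5*(-6)) + (9 + 71) = (-12 + 30) + 80 = 18 + 80 = 98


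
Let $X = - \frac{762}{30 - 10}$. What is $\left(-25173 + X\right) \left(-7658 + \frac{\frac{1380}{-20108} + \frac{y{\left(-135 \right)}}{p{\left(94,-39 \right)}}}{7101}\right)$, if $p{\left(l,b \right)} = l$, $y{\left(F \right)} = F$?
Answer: $\frac{719815030779516241}{3728324820} \approx 1.9307 \cdot 10^{8}$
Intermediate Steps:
$X = - \frac{381}{10}$ ($X = - \frac{762}{20} = \left(-762\right) \frac{1}{20} = - \frac{381}{10} \approx -38.1$)
$\left(-25173 + X\right) \left(-7658 + \frac{\frac{1380}{-20108} + \frac{y{\left(-135 \right)}}{p{\left(94,-39 \right)}}}{7101}\right) = \left(-25173 - \frac{381}{10}\right) \left(-7658 + \frac{\frac{1380}{-20108} - \frac{135}{94}}{7101}\right) = - \frac{252111 \left(-7658 + \left(1380 \left(- \frac{1}{20108}\right) - \frac{135}{94}\right) \frac{1}{7101}\right)}{10} = - \frac{252111 \left(-7658 + \left(- \frac{345}{5027} - \frac{135}{94}\right) \frac{1}{7101}\right)}{10} = - \frac{252111 \left(-7658 - \frac{237025}{1118497446}\right)}{10} = \left(- \frac{252111}{10}\right) \left(- \frac{8565453678493}{1118497446}\right) = \frac{719815030779516241}{3728324820}$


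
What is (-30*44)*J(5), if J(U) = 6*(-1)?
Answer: 7920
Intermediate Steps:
J(U) = -6
(-30*44)*J(5) = -30*44*(-6) = -1320*(-6) = 7920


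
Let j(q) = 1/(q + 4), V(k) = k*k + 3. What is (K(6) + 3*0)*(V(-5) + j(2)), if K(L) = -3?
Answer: -169/2 ≈ -84.500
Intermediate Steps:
V(k) = 3 + k² (V(k) = k² + 3 = 3 + k²)
j(q) = 1/(4 + q)
(K(6) + 3*0)*(V(-5) + j(2)) = (-3 + 3*0)*((3 + (-5)²) + 1/(4 + 2)) = (-3 + 0)*((3 + 25) + 1/6) = -3*(28 + ⅙) = -3*169/6 = -169/2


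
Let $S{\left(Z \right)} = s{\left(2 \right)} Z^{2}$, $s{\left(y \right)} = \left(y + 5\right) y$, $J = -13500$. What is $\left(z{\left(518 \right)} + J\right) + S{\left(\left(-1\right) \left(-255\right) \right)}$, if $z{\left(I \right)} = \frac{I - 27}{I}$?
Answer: $\frac{464568791}{518} \approx 8.9685 \cdot 10^{5}$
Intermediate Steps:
$s{\left(y \right)} = y \left(5 + y\right)$ ($s{\left(y \right)} = \left(5 + y\right) y = y \left(5 + y\right)$)
$z{\left(I \right)} = \frac{-27 + I}{I}$
$S{\left(Z \right)} = 14 Z^{2}$ ($S{\left(Z \right)} = 2 \left(5 + 2\right) Z^{2} = 2 \cdot 7 Z^{2} = 14 Z^{2}$)
$\left(z{\left(518 \right)} + J\right) + S{\left(\left(-1\right) \left(-255\right) \right)} = \left(\frac{-27 + 518}{518} - 13500\right) + 14 \left(\left(-1\right) \left(-255\right)\right)^{2} = \left(\frac{1}{518} \cdot 491 - 13500\right) + 14 \cdot 255^{2} = \left(\frac{491}{518} - 13500\right) + 14 \cdot 65025 = - \frac{6992509}{518} + 910350 = \frac{464568791}{518}$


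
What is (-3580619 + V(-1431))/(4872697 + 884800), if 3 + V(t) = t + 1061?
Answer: -3580992/5757497 ≈ -0.62197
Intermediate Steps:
V(t) = 1058 + t (V(t) = -3 + (t + 1061) = -3 + (1061 + t) = 1058 + t)
(-3580619 + V(-1431))/(4872697 + 884800) = (-3580619 + (1058 - 1431))/(4872697 + 884800) = (-3580619 - 373)/5757497 = -3580992*1/5757497 = -3580992/5757497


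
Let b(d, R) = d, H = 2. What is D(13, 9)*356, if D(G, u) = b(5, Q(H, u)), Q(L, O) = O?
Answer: 1780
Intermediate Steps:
D(G, u) = 5
D(13, 9)*356 = 5*356 = 1780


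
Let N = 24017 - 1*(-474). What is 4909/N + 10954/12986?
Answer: 166011344/159020063 ≈ 1.0440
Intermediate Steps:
N = 24491 (N = 24017 + 474 = 24491)
4909/N + 10954/12986 = 4909/24491 + 10954/12986 = 4909*(1/24491) + 10954*(1/12986) = 4909/24491 + 5477/6493 = 166011344/159020063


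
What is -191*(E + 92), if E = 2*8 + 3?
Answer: -21201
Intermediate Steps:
E = 19 (E = 16 + 3 = 19)
-191*(E + 92) = -191*(19 + 92) = -191*111 = -21201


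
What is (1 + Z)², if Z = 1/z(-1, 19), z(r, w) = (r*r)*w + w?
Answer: 1521/1444 ≈ 1.0533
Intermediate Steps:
z(r, w) = w + w*r² (z(r, w) = r²*w + w = w*r² + w = w + w*r²)
Z = 1/38 (Z = 1/(19*(1 + (-1)²)) = 1/(19*(1 + 1)) = 1/(19*2) = 1/38 ≈ 0.026316)
(1 + Z)² = (1 + 1/38)² = (39/38)² = 1521/1444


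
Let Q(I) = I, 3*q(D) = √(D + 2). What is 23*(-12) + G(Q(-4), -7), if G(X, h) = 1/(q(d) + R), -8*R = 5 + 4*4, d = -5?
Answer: -383316/1387 - 64*I*√3/1387 ≈ -276.36 - 0.079922*I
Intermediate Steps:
q(D) = √(2 + D)/3 (q(D) = √(D + 2)/3 = √(2 + D)/3)
R = -21/8 (R = -(5 + 4*4)/8 = -(5 + 16)/8 = -⅛*21 = -21/8 ≈ -2.6250)
G(X, h) = 1/(-21/8 + I*√3/3) (G(X, h) = 1/(√(2 - 5)/3 - 21/8) = 1/(√(-3)/3 - 21/8) = 1/((I*√3)/3 - 21/8) = 1/(I*√3/3 - 21/8) = 1/(-21/8 + I*√3/3))
23*(-12) + G(Q(-4), -7) = 23*(-12) + (-504/1387 - 64*I*√3/1387) = -276 + (-504/1387 - 64*I*√3/1387) = -383316/1387 - 64*I*√3/1387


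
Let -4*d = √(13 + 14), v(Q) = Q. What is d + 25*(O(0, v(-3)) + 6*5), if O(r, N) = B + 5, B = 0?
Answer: 875 - 3*√3/4 ≈ 873.70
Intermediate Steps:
O(r, N) = 5 (O(r, N) = 0 + 5 = 5)
d = -3*√3/4 (d = -√(13 + 14)/4 = -3*√3/4 ≈ -1.2990)
d + 25*(O(0, v(-3)) + 6*5) = -3*√3/4 + 25*(5 + 6*5) = -3*√3/4 + 25*(5 + 30) = -3*√3/4 + 25*35 = -3*√3/4 + 875 = 875 - 3*√3/4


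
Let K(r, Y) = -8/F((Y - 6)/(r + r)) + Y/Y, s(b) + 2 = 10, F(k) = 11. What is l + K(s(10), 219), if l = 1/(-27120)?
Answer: 81349/298320 ≈ 0.27269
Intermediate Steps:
s(b) = 8 (s(b) = -2 + 10 = 8)
l = -1/27120 ≈ -3.6873e-5
K(r, Y) = 3/11 (K(r, Y) = -8/11 + Y/Y = -8*1/11 + 1 = -8/11 + 1 = 3/11)
l + K(s(10), 219) = -1/27120 + 3/11 = 81349/298320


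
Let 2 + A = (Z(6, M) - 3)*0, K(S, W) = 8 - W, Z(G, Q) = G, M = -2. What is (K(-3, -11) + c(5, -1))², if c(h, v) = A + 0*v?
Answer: 289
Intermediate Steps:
A = -2 (A = -2 + (6 - 3)*0 = -2 + 3*0 = -2 + 0 = -2)
c(h, v) = -2 (c(h, v) = -2 + 0*v = -2 + 0 = -2)
(K(-3, -11) + c(5, -1))² = ((8 - 1*(-11)) - 2)² = ((8 + 11) - 2)² = (19 - 2)² = 17² = 289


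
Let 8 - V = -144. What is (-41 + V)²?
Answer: 12321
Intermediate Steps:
V = 152 (V = 8 - 1*(-144) = 8 + 144 = 152)
(-41 + V)² = (-41 + 152)² = 111² = 12321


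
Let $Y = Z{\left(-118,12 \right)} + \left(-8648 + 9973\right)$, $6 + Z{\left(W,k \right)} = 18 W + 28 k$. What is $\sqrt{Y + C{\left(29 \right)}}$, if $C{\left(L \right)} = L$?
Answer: $2 i \sqrt{110} \approx 20.976 i$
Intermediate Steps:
$Z{\left(W,k \right)} = -6 + 18 W + 28 k$ ($Z{\left(W,k \right)} = -6 + \left(18 W + 28 k\right) = -6 + 18 W + 28 k$)
$Y = -469$ ($Y = \left(-6 + 18 \left(-118\right) + 28 \cdot 12\right) + \left(-8648 + 9973\right) = \left(-6 - 2124 + 336\right) + 1325 = -1794 + 1325 = -469$)
$\sqrt{Y + C{\left(29 \right)}} = \sqrt{-469 + 29} = \sqrt{-440} = 2 i \sqrt{110}$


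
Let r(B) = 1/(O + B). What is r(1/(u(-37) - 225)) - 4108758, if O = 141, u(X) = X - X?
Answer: -130346238567/31724 ≈ -4.1088e+6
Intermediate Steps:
u(X) = 0
r(B) = 1/(141 + B)
r(1/(u(-37) - 225)) - 4108758 = 1/(141 + 1/(0 - 225)) - 4108758 = 1/(141 + 1/(-225)) - 4108758 = 1/(141 - 1/225) - 4108758 = 1/(31724/225) - 4108758 = 225/31724 - 4108758 = -130346238567/31724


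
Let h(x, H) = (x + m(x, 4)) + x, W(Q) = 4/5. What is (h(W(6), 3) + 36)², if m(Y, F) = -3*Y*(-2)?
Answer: 44944/25 ≈ 1797.8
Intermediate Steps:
W(Q) = ⅘ (W(Q) = 4*(⅕) = ⅘)
m(Y, F) = 6*Y
h(x, H) = 8*x (h(x, H) = (x + 6*x) + x = 7*x + x = 8*x)
(h(W(6), 3) + 36)² = (8*(⅘) + 36)² = (32/5 + 36)² = (212/5)² = 44944/25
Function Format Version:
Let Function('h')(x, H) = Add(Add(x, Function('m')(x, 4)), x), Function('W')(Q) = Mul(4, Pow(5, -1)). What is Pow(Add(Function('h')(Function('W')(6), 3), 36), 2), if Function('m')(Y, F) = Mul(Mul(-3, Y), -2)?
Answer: Rational(44944, 25) ≈ 1797.8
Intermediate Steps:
Function('W')(Q) = Rational(4, 5) (Function('W')(Q) = Mul(4, Rational(1, 5)) = Rational(4, 5))
Function('m')(Y, F) = Mul(6, Y)
Function('h')(x, H) = Mul(8, x) (Function('h')(x, H) = Add(Add(x, Mul(6, x)), x) = Add(Mul(7, x), x) = Mul(8, x))
Pow(Add(Function('h')(Function('W')(6), 3), 36), 2) = Pow(Add(Mul(8, Rational(4, 5)), 36), 2) = Pow(Add(Rational(32, 5), 36), 2) = Pow(Rational(212, 5), 2) = Rational(44944, 25)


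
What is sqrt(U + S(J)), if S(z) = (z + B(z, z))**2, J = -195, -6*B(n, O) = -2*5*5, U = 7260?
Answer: 2*sqrt(94735)/3 ≈ 205.19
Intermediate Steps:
B(n, O) = 25/3 (B(n, O) = -(-2*5)*5/6 = -(-5)*5/3 = -1/6*(-50) = 25/3)
S(z) = (25/3 + z)**2 (S(z) = (z + 25/3)**2 = (25/3 + z)**2)
sqrt(U + S(J)) = sqrt(7260 + (25 + 3*(-195))**2/9) = sqrt(7260 + (25 - 585)**2/9) = sqrt(7260 + (1/9)*(-560)**2) = sqrt(7260 + (1/9)*313600) = sqrt(7260 + 313600/9) = sqrt(378940/9) = 2*sqrt(94735)/3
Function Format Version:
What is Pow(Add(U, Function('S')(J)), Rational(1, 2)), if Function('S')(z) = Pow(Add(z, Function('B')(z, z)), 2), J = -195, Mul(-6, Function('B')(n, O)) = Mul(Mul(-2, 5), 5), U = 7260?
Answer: Mul(Rational(2, 3), Pow(94735, Rational(1, 2))) ≈ 205.19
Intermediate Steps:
Function('B')(n, O) = Rational(25, 3) (Function('B')(n, O) = Mul(Rational(-1, 6), Mul(Mul(-2, 5), 5)) = Mul(Rational(-1, 6), Mul(-10, 5)) = Mul(Rational(-1, 6), -50) = Rational(25, 3))
Function('S')(z) = Pow(Add(Rational(25, 3), z), 2) (Function('S')(z) = Pow(Add(z, Rational(25, 3)), 2) = Pow(Add(Rational(25, 3), z), 2))
Pow(Add(U, Function('S')(J)), Rational(1, 2)) = Pow(Add(7260, Mul(Rational(1, 9), Pow(Add(25, Mul(3, -195)), 2))), Rational(1, 2)) = Pow(Add(7260, Mul(Rational(1, 9), Pow(Add(25, -585), 2))), Rational(1, 2)) = Pow(Add(7260, Mul(Rational(1, 9), Pow(-560, 2))), Rational(1, 2)) = Pow(Add(7260, Mul(Rational(1, 9), 313600)), Rational(1, 2)) = Pow(Add(7260, Rational(313600, 9)), Rational(1, 2)) = Pow(Rational(378940, 9), Rational(1, 2)) = Mul(Rational(2, 3), Pow(94735, Rational(1, 2)))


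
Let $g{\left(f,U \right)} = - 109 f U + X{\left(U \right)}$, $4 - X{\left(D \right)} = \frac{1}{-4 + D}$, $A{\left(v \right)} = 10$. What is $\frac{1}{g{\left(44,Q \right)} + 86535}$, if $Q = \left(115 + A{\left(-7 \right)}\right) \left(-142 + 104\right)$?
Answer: $\frac{4754}{108712280407} \approx 4.373 \cdot 10^{-8}$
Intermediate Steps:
$Q = -4750$ ($Q = \left(115 + 10\right) \left(-142 + 104\right) = 125 \left(-38\right) = -4750$)
$X{\left(D \right)} = 4 - \frac{1}{-4 + D}$
$g{\left(f,U \right)} = \frac{-17 + 4 U}{-4 + U} - 109 U f$ ($g{\left(f,U \right)} = - 109 f U + \frac{-17 + 4 U}{-4 + U} = - 109 U f + \frac{-17 + 4 U}{-4 + U} = \frac{-17 + 4 U}{-4 + U} - 109 U f$)
$\frac{1}{g{\left(44,Q \right)} + 86535} = \frac{1}{\frac{-17 + 4 \left(-4750\right) - \left(-517750\right) 44 \left(-4 - 4750\right)}{-4 - 4750} + 86535} = \frac{1}{\frac{-17 - 19000 - \left(-517750\right) 44 \left(-4754\right)}{-4754} + 86535} = \frac{1}{- \frac{-17 - 19000 - 108300874000}{4754} + 86535} = \frac{1}{\left(- \frac{1}{4754}\right) \left(-108300893017\right) + 86535} = \frac{1}{\frac{108300893017}{4754} + 86535} = \frac{1}{\frac{108712280407}{4754}} = \frac{4754}{108712280407}$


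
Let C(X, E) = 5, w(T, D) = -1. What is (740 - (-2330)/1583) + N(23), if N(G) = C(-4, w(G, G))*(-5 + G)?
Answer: 1316220/1583 ≈ 831.47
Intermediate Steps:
N(G) = -25 + 5*G (N(G) = 5*(-5 + G) = -25 + 5*G)
(740 - (-2330)/1583) + N(23) = (740 - (-2330)/1583) + (-25 + 5*23) = (740 - (-2330)/1583) + (-25 + 115) = (740 - 1*(-2330/1583)) + 90 = (740 + 2330/1583) + 90 = 1173750/1583 + 90 = 1316220/1583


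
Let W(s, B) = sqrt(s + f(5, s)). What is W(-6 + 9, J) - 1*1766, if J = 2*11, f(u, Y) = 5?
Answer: -1766 + 2*sqrt(2) ≈ -1763.2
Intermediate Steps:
J = 22
W(s, B) = sqrt(5 + s) (W(s, B) = sqrt(s + 5) = sqrt(5 + s))
W(-6 + 9, J) - 1*1766 = sqrt(5 + (-6 + 9)) - 1*1766 = sqrt(5 + 3) - 1766 = sqrt(8) - 1766 = 2*sqrt(2) - 1766 = -1766 + 2*sqrt(2)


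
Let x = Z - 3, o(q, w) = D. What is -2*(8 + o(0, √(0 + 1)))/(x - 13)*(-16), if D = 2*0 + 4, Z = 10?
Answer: -64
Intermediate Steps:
D = 4 (D = 0 + 4 = 4)
o(q, w) = 4
x = 7 (x = 10 - 3 = 7)
-2*(8 + o(0, √(0 + 1)))/(x - 13)*(-16) = -2*(8 + 4)/(7 - 13)*(-16) = -24/(-6)*(-16) = -24*(-1)/6*(-16) = -2*(-2)*(-16) = 4*(-16) = -64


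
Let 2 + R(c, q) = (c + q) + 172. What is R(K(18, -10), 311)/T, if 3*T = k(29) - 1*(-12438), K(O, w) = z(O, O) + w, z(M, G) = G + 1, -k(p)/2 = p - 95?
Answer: 49/419 ≈ 0.11695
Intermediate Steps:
k(p) = 190 - 2*p (k(p) = -2*(p - 95) = -2*(-95 + p) = 190 - 2*p)
z(M, G) = 1 + G
K(O, w) = 1 + O + w (K(O, w) = (1 + O) + w = 1 + O + w)
R(c, q) = 170 + c + q (R(c, q) = -2 + ((c + q) + 172) = -2 + (172 + c + q) = 170 + c + q)
T = 4190 (T = ((190 - 2*29) - 1*(-12438))/3 = ((190 - 58) + 12438)/3 = (132 + 12438)/3 = (1/3)*12570 = 4190)
R(K(18, -10), 311)/T = (170 + (1 + 18 - 10) + 311)/4190 = (170 + 9 + 311)*(1/4190) = 490*(1/4190) = 49/419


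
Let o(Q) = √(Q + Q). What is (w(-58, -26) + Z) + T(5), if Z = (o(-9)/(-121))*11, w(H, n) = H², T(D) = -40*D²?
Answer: 2364 - 3*I*√2/11 ≈ 2364.0 - 0.38569*I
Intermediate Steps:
o(Q) = √2*√Q (o(Q) = √(2*Q) = √2*√Q)
Z = -3*I*√2/11 (Z = ((√2*√(-9))/(-121))*11 = ((√2*(3*I))*(-1/121))*11 = ((3*I*√2)*(-1/121))*11 = -3*I*√2/121*11 = -3*I*√2/11 ≈ -0.38569*I)
(w(-58, -26) + Z) + T(5) = ((-58)² - 3*I*√2/11) - 40*5² = (3364 - 3*I*√2/11) - 40*25 = (3364 - 3*I*√2/11) - 1000 = 2364 - 3*I*√2/11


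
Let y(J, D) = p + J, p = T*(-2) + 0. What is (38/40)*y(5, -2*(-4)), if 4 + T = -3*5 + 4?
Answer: 133/4 ≈ 33.250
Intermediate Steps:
T = -15 (T = -4 + (-3*5 + 4) = -4 + (-15 + 4) = -4 - 11 = -15)
p = 30 (p = -15*(-2) + 0 = 30 + 0 = 30)
y(J, D) = 30 + J
(38/40)*y(5, -2*(-4)) = (38/40)*(30 + 5) = (38*(1/40))*35 = (19/20)*35 = 133/4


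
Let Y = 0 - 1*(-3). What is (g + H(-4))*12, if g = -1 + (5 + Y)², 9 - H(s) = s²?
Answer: 672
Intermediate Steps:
Y = 3 (Y = 0 + 3 = 3)
H(s) = 9 - s²
g = 63 (g = -1 + (5 + 3)² = -1 + 8² = -1 + 64 = 63)
(g + H(-4))*12 = (63 + (9 - 1*(-4)²))*12 = (63 + (9 - 1*16))*12 = (63 + (9 - 16))*12 = (63 - 7)*12 = 56*12 = 672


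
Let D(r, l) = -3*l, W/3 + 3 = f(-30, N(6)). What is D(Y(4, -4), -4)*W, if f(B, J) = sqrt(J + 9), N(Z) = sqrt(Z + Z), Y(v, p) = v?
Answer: -108 + 36*sqrt(9 + 2*sqrt(3)) ≈ 19.096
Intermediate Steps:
N(Z) = sqrt(2)*sqrt(Z) (N(Z) = sqrt(2*Z) = sqrt(2)*sqrt(Z))
f(B, J) = sqrt(9 + J)
W = -9 + 3*sqrt(9 + 2*sqrt(3)) (W = -9 + 3*sqrt(9 + sqrt(2)*sqrt(6)) = -9 + 3*sqrt(9 + 2*sqrt(3)) ≈ 1.5914)
D(Y(4, -4), -4)*W = (-3*(-4))*(-9 + 3*sqrt(9 + 2*sqrt(3))) = 12*(-9 + 3*sqrt(9 + 2*sqrt(3))) = -108 + 36*sqrt(9 + 2*sqrt(3))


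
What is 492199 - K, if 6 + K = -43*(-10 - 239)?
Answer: 481498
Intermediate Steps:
K = 10701 (K = -6 - 43*(-10 - 239) = -6 - 43*(-249) = -6 + 10707 = 10701)
492199 - K = 492199 - 1*10701 = 492199 - 10701 = 481498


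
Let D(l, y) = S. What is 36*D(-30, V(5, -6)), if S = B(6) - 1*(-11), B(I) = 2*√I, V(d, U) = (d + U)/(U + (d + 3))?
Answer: 396 + 72*√6 ≈ 572.36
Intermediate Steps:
V(d, U) = (U + d)/(3 + U + d) (V(d, U) = (U + d)/(U + (3 + d)) = (U + d)/(3 + U + d))
S = 11 + 2*√6 (S = 2*√6 - 1*(-11) = 2*√6 + 11 = 11 + 2*√6 ≈ 15.899)
D(l, y) = 11 + 2*√6
36*D(-30, V(5, -6)) = 36*(11 + 2*√6) = 396 + 72*√6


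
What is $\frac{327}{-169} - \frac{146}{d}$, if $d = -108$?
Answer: $- \frac{5321}{9126} \approx -0.58306$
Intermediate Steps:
$\frac{327}{-169} - \frac{146}{d} = \frac{327}{-169} - \frac{146}{-108} = 327 \left(- \frac{1}{169}\right) - - \frac{73}{54} = - \frac{327}{169} + \frac{73}{54} = - \frac{5321}{9126}$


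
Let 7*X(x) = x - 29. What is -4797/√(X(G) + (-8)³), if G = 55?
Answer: 1599*I*√24906/1186 ≈ 212.77*I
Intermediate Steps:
X(x) = -29/7 + x/7 (X(x) = (x - 29)/7 = (-29 + x)/7 = -29/7 + x/7)
-4797/√(X(G) + (-8)³) = -4797/√((-29/7 + (⅐)*55) + (-8)³) = -4797/√((-29/7 + 55/7) - 512) = -4797/√(26/7 - 512) = -4797*(-I*√24906/3558) = -(-1599)*I*√24906/1186 = 1599*I*√24906/1186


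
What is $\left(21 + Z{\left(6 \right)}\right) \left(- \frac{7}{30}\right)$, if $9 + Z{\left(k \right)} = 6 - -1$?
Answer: $- \frac{133}{30} \approx -4.4333$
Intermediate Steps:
$Z{\left(k \right)} = -2$ ($Z{\left(k \right)} = -9 + \left(6 - -1\right) = -9 + \left(6 + 1\right) = -9 + 7 = -2$)
$\left(21 + Z{\left(6 \right)}\right) \left(- \frac{7}{30}\right) = \left(21 - 2\right) \left(- \frac{7}{30}\right) = 19 \left(\left(-7\right) \frac{1}{30}\right) = 19 \left(- \frac{7}{30}\right) = - \frac{133}{30}$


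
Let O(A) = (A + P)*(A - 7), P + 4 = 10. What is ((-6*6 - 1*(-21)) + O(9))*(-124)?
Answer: -1860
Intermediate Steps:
P = 6 (P = -4 + 10 = 6)
O(A) = (-7 + A)*(6 + A) (O(A) = (A + 6)*(A - 7) = (6 + A)*(-7 + A) = (-7 + A)*(6 + A))
((-6*6 - 1*(-21)) + O(9))*(-124) = ((-6*6 - 1*(-21)) + (-42 + 9² - 1*9))*(-124) = ((-36 + 21) + (-42 + 81 - 9))*(-124) = (-15 + 30)*(-124) = 15*(-124) = -1860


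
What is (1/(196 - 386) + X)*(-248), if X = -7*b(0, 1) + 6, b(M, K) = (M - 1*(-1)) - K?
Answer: -141236/95 ≈ -1486.7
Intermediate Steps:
b(M, K) = 1 + M - K (b(M, K) = (M + 1) - K = (1 + M) - K = 1 + M - K)
X = 6 (X = -7*(1 + 0 - 1*1) + 6 = -7*(1 + 0 - 1) + 6 = -7*0 + 6 = 0 + 6 = 6)
(1/(196 - 386) + X)*(-248) = (1/(196 - 386) + 6)*(-248) = (1/(-190) + 6)*(-248) = (-1/190 + 6)*(-248) = (1139/190)*(-248) = -141236/95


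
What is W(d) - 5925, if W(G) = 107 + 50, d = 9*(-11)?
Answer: -5768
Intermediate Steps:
d = -99
W(G) = 157
W(d) - 5925 = 157 - 5925 = -5768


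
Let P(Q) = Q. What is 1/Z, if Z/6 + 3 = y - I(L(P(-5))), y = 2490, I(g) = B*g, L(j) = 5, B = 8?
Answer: 1/14682 ≈ 6.8111e-5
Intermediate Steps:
I(g) = 8*g
Z = 14682 (Z = -18 + 6*(2490 - 8*5) = -18 + 6*(2490 - 1*40) = -18 + 6*(2490 - 40) = -18 + 6*2450 = -18 + 14700 = 14682)
1/Z = 1/14682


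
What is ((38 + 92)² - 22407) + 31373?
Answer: 25866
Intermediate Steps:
((38 + 92)² - 22407) + 31373 = (130² - 22407) + 31373 = (16900 - 22407) + 31373 = -5507 + 31373 = 25866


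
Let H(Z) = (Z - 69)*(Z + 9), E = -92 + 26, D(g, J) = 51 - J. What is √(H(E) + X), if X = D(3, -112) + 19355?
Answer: √27213 ≈ 164.96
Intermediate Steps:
E = -66
H(Z) = (-69 + Z)*(9 + Z)
X = 19518 (X = (51 - 1*(-112)) + 19355 = (51 + 112) + 19355 = 163 + 19355 = 19518)
√(H(E) + X) = √((-621 + (-66)² - 60*(-66)) + 19518) = √((-621 + 4356 + 3960) + 19518) = √(7695 + 19518) = √27213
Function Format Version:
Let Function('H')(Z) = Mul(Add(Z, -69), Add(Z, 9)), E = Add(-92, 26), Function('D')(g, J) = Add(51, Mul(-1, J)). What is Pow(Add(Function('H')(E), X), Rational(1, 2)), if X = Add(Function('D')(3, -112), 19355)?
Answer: Pow(27213, Rational(1, 2)) ≈ 164.96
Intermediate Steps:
E = -66
Function('H')(Z) = Mul(Add(-69, Z), Add(9, Z))
X = 19518 (X = Add(Add(51, Mul(-1, -112)), 19355) = Add(Add(51, 112), 19355) = Add(163, 19355) = 19518)
Pow(Add(Function('H')(E), X), Rational(1, 2)) = Pow(Add(Add(-621, Pow(-66, 2), Mul(-60, -66)), 19518), Rational(1, 2)) = Pow(Add(Add(-621, 4356, 3960), 19518), Rational(1, 2)) = Pow(Add(7695, 19518), Rational(1, 2)) = Pow(27213, Rational(1, 2))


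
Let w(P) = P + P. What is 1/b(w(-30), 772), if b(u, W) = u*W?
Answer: -1/46320 ≈ -2.1589e-5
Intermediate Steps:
w(P) = 2*P
b(u, W) = W*u
1/b(w(-30), 772) = 1/(772*(2*(-30))) = 1/(772*(-60)) = 1/(-46320) = -1/46320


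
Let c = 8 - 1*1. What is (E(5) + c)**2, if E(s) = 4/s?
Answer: 1521/25 ≈ 60.840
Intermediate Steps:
c = 7 (c = 8 - 1 = 7)
(E(5) + c)**2 = (4/5 + 7)**2 = (39/5)**2 = 1521/25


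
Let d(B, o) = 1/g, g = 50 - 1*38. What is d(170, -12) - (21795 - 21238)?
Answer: -6683/12 ≈ -556.92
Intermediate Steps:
g = 12 (g = 50 - 38 = 12)
d(B, o) = 1/12
d(170, -12) - (21795 - 21238) = 1/12 - (21795 - 21238) = 1/12 - 1*557 = 1/12 - 557 = -6683/12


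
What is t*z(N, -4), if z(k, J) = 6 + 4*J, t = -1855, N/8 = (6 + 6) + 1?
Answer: 18550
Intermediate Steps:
N = 104 (N = 8*((6 + 6) + 1) = 8*(12 + 1) = 8*13 = 104)
t*z(N, -4) = -1855*(6 + 4*(-4)) = -1855*(6 - 16) = -1855*(-10) = 18550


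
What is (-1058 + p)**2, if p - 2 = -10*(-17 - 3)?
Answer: 732736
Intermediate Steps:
p = 202 (p = 2 - 10*(-17 - 3) = 2 - 10*(-20) = 2 + 200 = 202)
(-1058 + p)**2 = (-1058 + 202)**2 = (-856)**2 = 732736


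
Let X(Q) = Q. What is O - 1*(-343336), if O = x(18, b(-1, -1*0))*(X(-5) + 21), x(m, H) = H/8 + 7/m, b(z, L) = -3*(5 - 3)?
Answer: 3089972/9 ≈ 3.4333e+5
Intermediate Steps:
b(z, L) = -6 (b(z, L) = -3*2 = -6)
x(m, H) = 7/m + H/8 (x(m, H) = H*(1/8) + 7/m = H/8 + 7/m = 7/m + H/8)
O = -52/9 (O = (7/18 + (1/8)*(-6))*(-5 + 21) = (7*(1/18) - 3/4)*16 = (7/18 - 3/4)*16 = -13/36*16 = -52/9 ≈ -5.7778)
O - 1*(-343336) = -52/9 - 1*(-343336) = -52/9 + 343336 = 3089972/9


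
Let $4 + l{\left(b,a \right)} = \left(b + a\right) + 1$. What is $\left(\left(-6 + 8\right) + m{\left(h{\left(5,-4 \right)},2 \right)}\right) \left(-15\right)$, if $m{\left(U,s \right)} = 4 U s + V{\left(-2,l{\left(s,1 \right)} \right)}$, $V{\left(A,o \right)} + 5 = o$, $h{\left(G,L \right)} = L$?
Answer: $525$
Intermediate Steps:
$l{\left(b,a \right)} = -3 + a + b$ ($l{\left(b,a \right)} = -4 + \left(\left(b + a\right) + 1\right) = -4 + \left(\left(a + b\right) + 1\right) = -4 + \left(1 + a + b\right) = -3 + a + b$)
$V{\left(A,o \right)} = -5 + o$
$m{\left(U,s \right)} = -7 + s + 4 U s$ ($m{\left(U,s \right)} = 4 U s + \left(-5 + \left(-3 + 1 + s\right)\right) = 4 U s + \left(-5 + \left(-2 + s\right)\right) = 4 U s + \left(-7 + s\right) = -7 + s + 4 U s$)
$\left(\left(-6 + 8\right) + m{\left(h{\left(5,-4 \right)},2 \right)}\right) \left(-15\right) = \left(\left(-6 + 8\right) + \left(-7 + 2 + 4 \left(-4\right) 2\right)\right) \left(-15\right) = \left(2 - 37\right) \left(-15\right) = \left(-35\right) \left(-15\right) = 525$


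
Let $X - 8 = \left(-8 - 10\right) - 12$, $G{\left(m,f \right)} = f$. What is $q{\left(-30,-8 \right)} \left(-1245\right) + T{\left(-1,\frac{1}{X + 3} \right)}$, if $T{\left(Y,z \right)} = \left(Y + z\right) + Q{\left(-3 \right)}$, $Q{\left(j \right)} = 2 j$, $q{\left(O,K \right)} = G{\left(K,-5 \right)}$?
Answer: $\frac{118141}{19} \approx 6217.9$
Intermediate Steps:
$q{\left(O,K \right)} = -5$
$X = -22$ ($X = 8 - 30 = -22$)
$T{\left(Y,z \right)} = -6 + Y + z$ ($T{\left(Y,z \right)} = \left(Y + z\right) + 2 \left(-3\right) = \left(Y + z\right) - 6 = -6 + Y + z$)
$q{\left(-30,-8 \right)} \left(-1245\right) + T{\left(-1,\frac{1}{X + 3} \right)} = \left(-5\right) \left(-1245\right) - \left(7 - \frac{1}{-22 + 3}\right) = 6225 - \left(7 + \frac{1}{19}\right) = 6225 - \frac{134}{19} = \frac{118141}{19}$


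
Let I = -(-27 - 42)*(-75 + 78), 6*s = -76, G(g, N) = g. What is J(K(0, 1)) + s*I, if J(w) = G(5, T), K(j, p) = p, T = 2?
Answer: -2617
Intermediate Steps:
s = -38/3 (s = (⅙)*(-76) = -38/3 ≈ -12.667)
J(w) = 5
I = 207 (I = -(-69)*3 = -1*(-207) = 207)
J(K(0, 1)) + s*I = 5 - 38/3*207 = 5 - 2622 = -2617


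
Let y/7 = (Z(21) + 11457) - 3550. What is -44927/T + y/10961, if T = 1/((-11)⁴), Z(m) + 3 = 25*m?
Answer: -7209884945924/10961 ≈ -6.5778e+8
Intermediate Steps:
Z(m) = -3 + 25*m
T = 1/14641 ≈ 6.8301e-5
y = 59003 (y = 7*(((-3 + 25*21) + 11457) - 3550) = 7*(((-3 + 525) + 11457) - 3550) = 7*((522 + 11457) - 3550) = 7*(11979 - 3550) = 7*8429 = 59003)
-44927/T + y/10961 = -44927/1/14641 + 59003/10961 = -44927*14641 + 59003*(1/10961) = -657776207 + 59003/10961 = -7209884945924/10961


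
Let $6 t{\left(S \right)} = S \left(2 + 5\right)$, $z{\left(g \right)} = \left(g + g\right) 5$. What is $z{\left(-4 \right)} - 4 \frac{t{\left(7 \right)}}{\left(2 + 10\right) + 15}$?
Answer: $- \frac{3338}{81} \approx -41.21$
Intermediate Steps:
$z{\left(g \right)} = 10 g$ ($z{\left(g \right)} = 2 g 5 = 10 g$)
$t{\left(S \right)} = \frac{7 S}{6}$ ($t{\left(S \right)} = \frac{S \left(2 + 5\right)}{6} = \frac{S 7}{6} = \frac{7 S}{6}$)
$z{\left(-4 \right)} - 4 \frac{t{\left(7 \right)}}{\left(2 + 10\right) + 15} = 10 \left(-4\right) - 4 \frac{\frac{7}{6} \cdot 7}{\left(2 + 10\right) + 15} = -40 - 4 \frac{49}{6 \left(12 + 15\right)} = -40 - 4 \frac{49}{6 \cdot 27} = -40 - 4 \cdot \frac{49}{6} \cdot \frac{1}{27} = -40 - \frac{98}{81} = - \frac{3338}{81}$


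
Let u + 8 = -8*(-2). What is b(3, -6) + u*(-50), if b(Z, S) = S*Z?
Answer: -418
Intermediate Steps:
u = 8 (u = -8 - 8*(-2) = -8 + 16 = 8)
b(3, -6) + u*(-50) = -6*3 + 8*(-50) = -18 - 400 = -418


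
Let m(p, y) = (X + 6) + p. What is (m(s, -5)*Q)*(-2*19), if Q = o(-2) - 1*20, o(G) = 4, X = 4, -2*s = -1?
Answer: 6384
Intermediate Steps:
s = ½ (s = -½*(-1) = ½ ≈ 0.50000)
m(p, y) = 10 + p (m(p, y) = (4 + 6) + p = 10 + p)
Q = -16 (Q = 4 - 1*20 = 4 - 20 = -16)
(m(s, -5)*Q)*(-2*19) = ((10 + ½)*(-16))*(-2*19) = ((21/2)*(-16))*(-38) = -168*(-38) = 6384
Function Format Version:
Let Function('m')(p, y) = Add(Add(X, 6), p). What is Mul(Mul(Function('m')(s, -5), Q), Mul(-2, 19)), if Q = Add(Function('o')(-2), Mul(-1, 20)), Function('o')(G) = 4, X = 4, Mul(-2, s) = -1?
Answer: 6384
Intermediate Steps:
s = Rational(1, 2) (s = Mul(Rational(-1, 2), -1) = Rational(1, 2) ≈ 0.50000)
Function('m')(p, y) = Add(10, p) (Function('m')(p, y) = Add(Add(4, 6), p) = Add(10, p))
Q = -16 (Q = Add(4, Mul(-1, 20)) = Add(4, -20) = -16)
Mul(Mul(Function('m')(s, -5), Q), Mul(-2, 19)) = Mul(Mul(Add(10, Rational(1, 2)), -16), Mul(-2, 19)) = Mul(Mul(Rational(21, 2), -16), -38) = Mul(-168, -38) = 6384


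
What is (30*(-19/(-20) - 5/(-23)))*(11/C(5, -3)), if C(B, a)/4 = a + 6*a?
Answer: -5907/1288 ≈ -4.5862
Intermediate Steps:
C(B, a) = 28*a (C(B, a) = 4*(a + 6*a) = 4*(7*a) = 28*a)
(30*(-19/(-20) - 5/(-23)))*(11/C(5, -3)) = (30*(-19/(-20) - 5/(-23)))*(11/((28*(-3)))) = (30*(-19*(-1/20) - 5*(-1/23)))*(11/(-84)) = (30*(19/20 + 5/23))*(11*(-1/84)) = (30*(537/460))*(-11/84) = (1611/46)*(-11/84) = -5907/1288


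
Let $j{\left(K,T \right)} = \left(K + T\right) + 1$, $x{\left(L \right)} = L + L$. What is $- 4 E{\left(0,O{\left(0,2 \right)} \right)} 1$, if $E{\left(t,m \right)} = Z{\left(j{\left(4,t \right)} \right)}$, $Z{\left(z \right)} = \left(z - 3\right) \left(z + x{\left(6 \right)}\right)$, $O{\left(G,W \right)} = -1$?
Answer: $-136$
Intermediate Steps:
$x{\left(L \right)} = 2 L$
$j{\left(K,T \right)} = 1 + K + T$
$Z{\left(z \right)} = \left(-3 + z\right) \left(12 + z\right)$ ($Z{\left(z \right)} = \left(z - 3\right) \left(z + 2 \cdot 6\right) = \left(-3 + z\right) \left(z + 12\right) = \left(-3 + z\right) \left(12 + z\right)$)
$E{\left(t,m \right)} = 9 + \left(5 + t\right)^{2} + 9 t$ ($E{\left(t,m \right)} = -36 + \left(1 + 4 + t\right)^{2} + 9 \left(1 + 4 + t\right) = -36 + \left(5 + t\right)^{2} + 9 \left(5 + t\right) = -36 + \left(5 + t\right)^{2} + \left(45 + 9 t\right) = 9 + \left(5 + t\right)^{2} + 9 t$)
$- 4 E{\left(0,O{\left(0,2 \right)} \right)} 1 = - 4 \left(34 + 0^{2} + 19 \cdot 0\right) 1 = - 4 \left(34 + 0 + 0\right) 1 = \left(-4\right) 34 \cdot 1 = \left(-136\right) 1 = -136$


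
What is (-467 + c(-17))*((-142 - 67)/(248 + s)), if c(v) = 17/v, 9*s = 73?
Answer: 880308/2305 ≈ 381.91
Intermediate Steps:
s = 73/9 (s = (⅑)*73 = 73/9 ≈ 8.1111)
(-467 + c(-17))*((-142 - 67)/(248 + s)) = (-467 + 17/(-17))*((-142 - 67)/(248 + 73/9)) = (-467 + 17*(-1/17))*(-209/2305/9) = (-467 - 1)*(-209*9/2305) = -468*(-1881/2305) = 880308/2305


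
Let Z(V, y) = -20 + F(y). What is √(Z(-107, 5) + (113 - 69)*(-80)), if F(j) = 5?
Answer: I*√3535 ≈ 59.456*I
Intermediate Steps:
Z(V, y) = -15 (Z(V, y) = -20 + 5 = -15)
√(Z(-107, 5) + (113 - 69)*(-80)) = √(-15 + (113 - 69)*(-80)) = √(-15 + 44*(-80)) = √(-15 - 3520) = √(-3535) = I*√3535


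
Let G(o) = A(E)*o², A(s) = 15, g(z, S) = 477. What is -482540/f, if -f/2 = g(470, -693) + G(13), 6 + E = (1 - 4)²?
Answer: 120635/1506 ≈ 80.103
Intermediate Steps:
E = 3 (E = -6 + (1 - 4)² = -6 + (-3)² = -6 + 9 = 3)
G(o) = 15*o²
f = -6024 (f = -2*(477 + 15*13²) = -2*(477 + 15*169) = -2*(477 + 2535) = -2*3012 = -6024)
-482540/f = -482540/(-6024) = -482540*(-1/6024) = 120635/1506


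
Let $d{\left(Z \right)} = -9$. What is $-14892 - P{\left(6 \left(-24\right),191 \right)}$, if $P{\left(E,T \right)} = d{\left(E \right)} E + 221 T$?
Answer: $-58399$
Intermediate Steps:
$P{\left(E,T \right)} = - 9 E + 221 T$
$-14892 - P{\left(6 \left(-24\right),191 \right)} = -14892 - \left(- 9 \cdot 6 \left(-24\right) + 221 \cdot 191\right) = -14892 - \left(\left(-9\right) \left(-144\right) + 42211\right) = -14892 - \left(1296 + 42211\right) = -14892 - 43507 = -58399$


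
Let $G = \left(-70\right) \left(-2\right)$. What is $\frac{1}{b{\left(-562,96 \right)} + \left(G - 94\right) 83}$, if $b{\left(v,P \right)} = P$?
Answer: $\frac{1}{3914} \approx 0.00025549$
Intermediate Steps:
$G = 140$
$\frac{1}{b{\left(-562,96 \right)} + \left(G - 94\right) 83} = \frac{1}{96 + \left(140 - 94\right) 83} = \frac{1}{96 + 46 \cdot 83} = \frac{1}{96 + 3818} = \frac{1}{3914}$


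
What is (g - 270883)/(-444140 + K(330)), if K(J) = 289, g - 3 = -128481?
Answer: 399361/443851 ≈ 0.89976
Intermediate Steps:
g = -128478 (g = 3 - 128481 = -128478)
(g - 270883)/(-444140 + K(330)) = (-128478 - 270883)/(-444140 + 289) = -399361/(-443851) = -399361*(-1/443851) = 399361/443851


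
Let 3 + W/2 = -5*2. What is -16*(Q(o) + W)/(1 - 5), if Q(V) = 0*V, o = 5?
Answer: -104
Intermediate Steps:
Q(V) = 0
W = -26 (W = -6 + 2*(-5*2) = -6 + 2*(-10) = -6 - 20 = -26)
-16*(Q(o) + W)/(1 - 5) = -16*(0 - 26)/(1 - 5) = -(-416)/(-4) = -(-416)*(-1)/4 = -16*13/2 = -104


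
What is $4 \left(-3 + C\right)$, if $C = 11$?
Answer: $32$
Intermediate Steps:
$4 \left(-3 + C\right) = 4 \left(-3 + 11\right) = 4 \cdot 8 = 32$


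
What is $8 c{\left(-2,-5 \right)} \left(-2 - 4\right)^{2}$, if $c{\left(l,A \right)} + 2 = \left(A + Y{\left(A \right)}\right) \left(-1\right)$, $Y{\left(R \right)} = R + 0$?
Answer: $2304$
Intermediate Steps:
$Y{\left(R \right)} = R$
$c{\left(l,A \right)} = -2 - 2 A$ ($c{\left(l,A \right)} = -2 + \left(A + A\right) \left(-1\right) = -2 + 2 A \left(-1\right) = -2 - 2 A$)
$8 c{\left(-2,-5 \right)} \left(-2 - 4\right)^{2} = 8 \left(-2 - -10\right) \left(-2 - 4\right)^{2} = 8 \left(-2 + 10\right) \left(-6\right)^{2} = 8 \cdot 8 \cdot 36 = 64 \cdot 36 = 2304$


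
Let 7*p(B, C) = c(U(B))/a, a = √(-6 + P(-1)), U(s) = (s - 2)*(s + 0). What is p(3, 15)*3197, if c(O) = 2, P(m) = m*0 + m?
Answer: -6394*I*√7/49 ≈ -345.24*I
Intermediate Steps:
U(s) = s*(-2 + s) (U(s) = (-2 + s)*s = s*(-2 + s))
P(m) = m (P(m) = 0 + m = m)
a = I*√7 (a = √(-6 - 1) = √(-7) = I*√7 ≈ 2.6458*I)
p(B, C) = -2*I*√7/49 (p(B, C) = (2/((I*√7)))/7 = (2*(-I*√7/7))/7 = (-2*I*√7/7)/7 = -2*I*√7/49)
p(3, 15)*3197 = -2*I*√7/49*3197 = -6394*I*√7/49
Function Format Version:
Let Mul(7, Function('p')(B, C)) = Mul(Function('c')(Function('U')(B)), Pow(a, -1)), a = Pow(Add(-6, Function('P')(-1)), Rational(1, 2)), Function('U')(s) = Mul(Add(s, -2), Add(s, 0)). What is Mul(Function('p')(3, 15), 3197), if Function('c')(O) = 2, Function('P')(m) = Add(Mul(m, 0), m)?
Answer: Mul(Rational(-6394, 49), I, Pow(7, Rational(1, 2))) ≈ Mul(-345.24, I)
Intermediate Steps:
Function('U')(s) = Mul(s, Add(-2, s)) (Function('U')(s) = Mul(Add(-2, s), s) = Mul(s, Add(-2, s)))
Function('P')(m) = m (Function('P')(m) = Add(0, m) = m)
a = Mul(I, Pow(7, Rational(1, 2))) (a = Pow(Add(-6, -1), Rational(1, 2)) = Pow(-7, Rational(1, 2)) = Mul(I, Pow(7, Rational(1, 2))) ≈ Mul(2.6458, I))
Function('p')(B, C) = Mul(Rational(-2, 49), I, Pow(7, Rational(1, 2))) (Function('p')(B, C) = Mul(Rational(1, 7), Mul(2, Pow(Mul(I, Pow(7, Rational(1, 2))), -1))) = Mul(Rational(1, 7), Mul(2, Mul(Rational(-1, 7), I, Pow(7, Rational(1, 2))))) = Mul(Rational(1, 7), Mul(Rational(-2, 7), I, Pow(7, Rational(1, 2)))) = Mul(Rational(-2, 49), I, Pow(7, Rational(1, 2))))
Mul(Function('p')(3, 15), 3197) = Mul(Mul(Rational(-2, 49), I, Pow(7, Rational(1, 2))), 3197) = Mul(Rational(-6394, 49), I, Pow(7, Rational(1, 2)))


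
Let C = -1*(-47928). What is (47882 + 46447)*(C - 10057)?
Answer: 3572333559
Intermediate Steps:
C = 47928
(47882 + 46447)*(C - 10057) = (47882 + 46447)*(47928 - 10057) = 94329*37871 = 3572333559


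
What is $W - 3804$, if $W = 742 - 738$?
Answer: $-3800$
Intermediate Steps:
$W = 4$ ($W = 742 - 738 = 4$)
$W - 3804 = 4 - 3804 = -3800$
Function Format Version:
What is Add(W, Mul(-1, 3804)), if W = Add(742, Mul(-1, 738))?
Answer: -3800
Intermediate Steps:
W = 4 (W = Add(742, -738) = 4)
Add(W, Mul(-1, 3804)) = Add(4, Mul(-1, 3804)) = Add(4, -3804) = -3800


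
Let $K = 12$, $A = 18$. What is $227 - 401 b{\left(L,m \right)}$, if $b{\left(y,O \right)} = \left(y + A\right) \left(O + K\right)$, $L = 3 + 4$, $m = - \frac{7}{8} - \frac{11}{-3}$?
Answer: $- \frac{3553427}{24} \approx -1.4806 \cdot 10^{5}$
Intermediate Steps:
$m = \frac{67}{24}$ ($m = \left(-7\right) \frac{1}{8} - - \frac{11}{3} = - \frac{7}{8} + \frac{11}{3} = \frac{67}{24} \approx 2.7917$)
$L = 7$
$b{\left(y,O \right)} = \left(12 + O\right) \left(18 + y\right)$ ($b{\left(y,O \right)} = \left(y + 18\right) \left(O + 12\right) = \left(18 + y\right) \left(12 + O\right) = \left(12 + O\right) \left(18 + y\right)$)
$227 - 401 b{\left(L,m \right)} = 227 - 401 \left(216 + 12 \cdot 7 + 18 \cdot \frac{67}{24} + \frac{67}{24} \cdot 7\right) = 227 - 401 \left(216 + 84 + \frac{201}{4} + \frac{469}{24}\right) = 227 - \frac{3558875}{24} = - \frac{3553427}{24}$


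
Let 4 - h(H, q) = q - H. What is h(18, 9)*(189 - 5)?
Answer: 2392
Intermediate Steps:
h(H, q) = 4 + H - q (h(H, q) = 4 - (q - H) = 4 + (H - q) = 4 + H - q)
h(18, 9)*(189 - 5) = (4 + 18 - 1*9)*(189 - 5) = (4 + 18 - 9)*184 = 13*184 = 2392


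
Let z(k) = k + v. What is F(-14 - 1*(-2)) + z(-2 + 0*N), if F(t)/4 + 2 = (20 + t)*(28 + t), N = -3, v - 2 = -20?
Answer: 484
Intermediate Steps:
v = -18 (v = 2 - 20 = -18)
z(k) = -18 + k (z(k) = k - 18 = -18 + k)
F(t) = -8 + 4*(20 + t)*(28 + t) (F(t) = -8 + 4*((20 + t)*(28 + t)) = -8 + 4*(20 + t)*(28 + t))
F(-14 - 1*(-2)) + z(-2 + 0*N) = (2232 + 4*(-14 - 1*(-2))² + 192*(-14 - 1*(-2))) + (-18 + (-2 + 0*(-3))) = (2232 + 4*(-14 + 2)² + 192*(-14 + 2)) + (-18 + (-2 + 0)) = (2232 + 4*(-12)² + 192*(-12)) + (-18 - 2) = (2232 + 4*144 - 2304) - 20 = (2232 + 576 - 2304) - 20 = 504 - 20 = 484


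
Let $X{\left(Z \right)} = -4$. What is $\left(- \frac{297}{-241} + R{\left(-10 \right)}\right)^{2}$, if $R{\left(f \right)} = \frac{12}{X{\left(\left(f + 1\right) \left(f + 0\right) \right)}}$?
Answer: $\frac{181476}{58081} \approx 3.1245$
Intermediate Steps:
$R{\left(f \right)} = -3$ ($R{\left(f \right)} = \frac{12}{-4} = 12 \left(- \frac{1}{4}\right) = -3$)
$\left(- \frac{297}{-241} + R{\left(-10 \right)}\right)^{2} = \left(- \frac{297}{-241} - 3\right)^{2} = \left(\left(-297\right) \left(- \frac{1}{241}\right) - 3\right)^{2} = \left(\frac{297}{241} - 3\right)^{2} = \left(- \frac{426}{241}\right)^{2} = \frac{181476}{58081}$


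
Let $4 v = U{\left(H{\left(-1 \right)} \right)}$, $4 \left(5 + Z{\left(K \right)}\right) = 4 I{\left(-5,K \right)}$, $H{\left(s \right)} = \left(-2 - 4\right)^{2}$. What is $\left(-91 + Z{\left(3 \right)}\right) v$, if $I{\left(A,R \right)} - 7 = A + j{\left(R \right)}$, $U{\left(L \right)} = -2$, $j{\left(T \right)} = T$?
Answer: $\frac{91}{2} \approx 45.5$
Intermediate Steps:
$H{\left(s \right)} = 36$ ($H{\left(s \right)} = \left(-6\right)^{2} = 36$)
$I{\left(A,R \right)} = 7 + A + R$ ($I{\left(A,R \right)} = 7 + \left(A + R\right) = 7 + A + R$)
$Z{\left(K \right)} = -3 + K$ ($Z{\left(K \right)} = -5 + \frac{4 \left(7 - 5 + K\right)}{4} = -5 + \frac{4 \left(2 + K\right)}{4} = -5 + \frac{8 + 4 K}{4} = -5 + \left(2 + K\right) = -3 + K$)
$v = - \frac{1}{2}$ ($v = \frac{1}{4} \left(-2\right) = - \frac{1}{2} \approx -0.5$)
$\left(-91 + Z{\left(3 \right)}\right) v = \left(-91 + \left(-3 + 3\right)\right) \left(- \frac{1}{2}\right) = \left(-91 + 0\right) \left(- \frac{1}{2}\right) = \left(-91\right) \left(- \frac{1}{2}\right) = \frac{91}{2}$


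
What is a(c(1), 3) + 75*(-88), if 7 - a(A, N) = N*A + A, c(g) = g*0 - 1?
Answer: -6589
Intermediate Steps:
c(g) = -1 (c(g) = 0 - 1 = -1)
a(A, N) = 7 - A - A*N (a(A, N) = 7 - (N*A + A) = 7 - (A*N + A) = 7 - (A + A*N) = 7 + (-A - A*N) = 7 - A - A*N)
a(c(1), 3) + 75*(-88) = (7 - 1*(-1) - 1*(-1)*3) + 75*(-88) = (7 + 1 + 3) - 6600 = 11 - 6600 = -6589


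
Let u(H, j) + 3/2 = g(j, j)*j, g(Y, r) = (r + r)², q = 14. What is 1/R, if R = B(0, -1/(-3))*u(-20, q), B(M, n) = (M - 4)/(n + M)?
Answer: -1/131694 ≈ -7.5934e-6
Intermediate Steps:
g(Y, r) = 4*r² (g(Y, r) = (2*r)² = 4*r²)
B(M, n) = (-4 + M)/(M + n)
u(H, j) = -3/2 + 4*j³ (u(H, j) = -3/2 + (4*j²)*j = -3/2 + 4*j³)
R = -131694 (R = ((-4 + 0)/(0 - 1/(-3)))*(-3/2 + 4*14³) = (-4/(0 - 1*(-⅓)))*(-3/2 + 4*2744) = (-4/(0 + ⅓))*(-3/2 + 10976) = (-4/(⅓))*(21949/2) = (3*(-4))*(21949/2) = -12*21949/2 = -131694)
1/R = 1/(-131694) = -1/131694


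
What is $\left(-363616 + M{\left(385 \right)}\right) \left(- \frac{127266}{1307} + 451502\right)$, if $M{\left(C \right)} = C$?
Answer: $- \frac{214301149554888}{1307} \approx -1.6396 \cdot 10^{11}$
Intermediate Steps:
$\left(-363616 + M{\left(385 \right)}\right) \left(- \frac{127266}{1307} + 451502\right) = \left(-363616 + 385\right) \left(- \frac{127266}{1307} + 451502\right) = - 363231 \left(\left(-127266\right) \frac{1}{1307} + 451502\right) = - 363231 \left(- \frac{127266}{1307} + 451502\right) = \left(-363231\right) \frac{589985848}{1307} = - \frac{214301149554888}{1307}$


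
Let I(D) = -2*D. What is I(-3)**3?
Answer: 216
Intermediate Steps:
I(-3)**3 = (-2*(-3))**3 = 6**3 = 216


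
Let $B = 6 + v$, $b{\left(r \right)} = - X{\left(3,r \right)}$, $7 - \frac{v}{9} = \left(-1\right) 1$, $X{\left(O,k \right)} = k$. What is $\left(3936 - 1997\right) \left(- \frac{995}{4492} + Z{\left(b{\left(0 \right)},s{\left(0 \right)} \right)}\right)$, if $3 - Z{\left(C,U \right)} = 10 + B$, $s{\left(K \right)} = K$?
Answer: $- \frac{742278285}{4492} \approx -1.6524 \cdot 10^{5}$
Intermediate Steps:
$v = 72$ ($v = 63 - 9 \left(\left(-1\right) 1\right) = 63 - -9 = 63 + 9 = 72$)
$b{\left(r \right)} = - r$
$B = 78$ ($B = 6 + 72 = 78$)
$Z{\left(C,U \right)} = -85$ ($Z{\left(C,U \right)} = 3 - \left(10 + 78\right) = 3 - 88 = -85$)
$\left(3936 - 1997\right) \left(- \frac{995}{4492} + Z{\left(b{\left(0 \right)},s{\left(0 \right)} \right)}\right) = \left(3936 - 1997\right) \left(- \frac{995}{4492} - 85\right) = 1939 \left(\left(-995\right) \frac{1}{4492} - 85\right) = 1939 \left(- \frac{995}{4492} - 85\right) = 1939 \left(- \frac{382815}{4492}\right) = - \frac{742278285}{4492}$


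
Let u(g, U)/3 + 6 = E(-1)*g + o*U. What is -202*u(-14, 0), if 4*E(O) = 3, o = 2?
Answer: 9999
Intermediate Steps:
E(O) = ¾ (E(O) = (¼)*3 = ¾)
u(g, U) = -18 + 6*U + 9*g/4 (u(g, U) = -18 + 3*(3*g/4 + 2*U) = -18 + 3*(2*U + 3*g/4) = -18 + (6*U + 9*g/4) = -18 + 6*U + 9*g/4)
-202*u(-14, 0) = -202*(-18 + 6*0 + (9/4)*(-14)) = -202*(-18 + 0 - 63/2) = -202*(-99/2) = 9999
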